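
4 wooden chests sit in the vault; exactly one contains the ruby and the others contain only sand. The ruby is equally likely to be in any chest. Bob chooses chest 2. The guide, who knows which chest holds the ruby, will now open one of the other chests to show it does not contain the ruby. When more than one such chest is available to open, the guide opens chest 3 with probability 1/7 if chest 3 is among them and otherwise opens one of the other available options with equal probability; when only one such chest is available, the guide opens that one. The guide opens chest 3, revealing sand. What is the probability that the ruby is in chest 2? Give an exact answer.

1/3

Condition on the true location of the ruby.
If it is in any of chests 1, 2, and 4 (prior 1/4 each): chest 3 is available, opened with probability 1/7; weight (1/4)·(1/7) = 1/28 each.
If it is in chest 3 (prior 1/4): the guide opened chest 3, so this case is ruled out; weight (1/4)·0 = 0.
The weights sum to 3/28.
So P(the ruby in chest 2 | the guide opened chest 3) = (1/28) / (3/28) = 1/3.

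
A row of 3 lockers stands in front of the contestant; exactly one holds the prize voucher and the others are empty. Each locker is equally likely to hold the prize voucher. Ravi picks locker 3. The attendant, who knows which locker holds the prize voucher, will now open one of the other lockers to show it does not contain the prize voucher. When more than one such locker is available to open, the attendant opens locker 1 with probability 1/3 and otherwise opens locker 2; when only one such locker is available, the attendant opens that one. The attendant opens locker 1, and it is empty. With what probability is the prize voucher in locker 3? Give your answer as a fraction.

1/4

Consider each possible location of the prize voucher in turn.
If it is in locker 1 (prior 1/3): the attendant opened locker 1, so this case is ruled out; weight (1/3)·0 = 0.
If it is in locker 2 (prior 1/3): only locker 1 is available, probability 1; weight (1/3)·1 = 1/3.
If it is in locker 3 (prior 1/3): locker 1 is available, opened with probability 1/3; weight (1/3)·(1/3) = 1/9.
The weights sum to 4/9.
So P(the prize voucher in locker 3 | the attendant opened locker 1) = (1/9) / (4/9) = 1/4.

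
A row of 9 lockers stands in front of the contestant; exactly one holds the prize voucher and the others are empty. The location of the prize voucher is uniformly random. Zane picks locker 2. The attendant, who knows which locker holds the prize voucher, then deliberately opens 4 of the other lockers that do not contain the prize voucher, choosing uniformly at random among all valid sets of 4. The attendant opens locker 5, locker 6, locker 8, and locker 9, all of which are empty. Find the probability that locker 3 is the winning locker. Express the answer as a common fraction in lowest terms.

2/9

Condition on the true location of the prize voucher.
If it is in any of lockers 1, 3, 4, and 7 (prior 1/9 each): the attendant has 35 equally likely choices, so probability 1/35; weight (1/9)·(1/35) = 1/315 each.
If it is in locker 2 (prior 1/9): the attendant has 70 equally likely choices, so probability 1/70; weight (1/9)·(1/70) = 1/630.
If it is in any of lockers 5, 6, 8, and 9 (prior 1/9 each): that locker was opened and seen not to hold the prize — ruled out; weight (1/9)·0 = 0 each.
The weights sum to 1/70.
So P(the prize voucher in locker 3 | the attendant opened locker 5, locker 6, locker 8, and locker 9) = (1/315) / (1/70) = 2/9.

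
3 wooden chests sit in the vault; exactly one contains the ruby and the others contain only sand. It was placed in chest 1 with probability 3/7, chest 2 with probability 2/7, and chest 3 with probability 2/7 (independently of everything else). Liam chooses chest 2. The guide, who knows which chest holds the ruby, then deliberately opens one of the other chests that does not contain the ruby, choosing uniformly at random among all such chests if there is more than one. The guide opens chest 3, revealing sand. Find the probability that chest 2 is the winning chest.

1/4

Apply Bayes' rule, conditioning on where the ruby actually is.
If it is in chest 1 (prior 3/7): the guide has no choice, probability 1; weight (3/7)·1 = 3/7.
If it is in chest 2 (prior 2/7): the guide has 2 equally likely choices, so probability 1/2; weight (2/7)·(1/2) = 1/7.
If it is in chest 3 (prior 2/7): the guide opened chest 3, so this case is ruled out; weight (2/7)·0 = 0.
The weights sum to 4/7.
So P(the ruby in chest 2 | the guide opened chest 3) = (1/7) / (4/7) = 1/4.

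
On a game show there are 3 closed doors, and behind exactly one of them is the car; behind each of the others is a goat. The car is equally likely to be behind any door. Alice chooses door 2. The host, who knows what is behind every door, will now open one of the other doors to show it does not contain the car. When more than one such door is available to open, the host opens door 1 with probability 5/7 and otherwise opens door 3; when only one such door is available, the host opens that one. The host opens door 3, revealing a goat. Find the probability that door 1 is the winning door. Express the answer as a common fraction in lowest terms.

Condition on the true location of the car.
If it is behind door 1 (prior 1/3): only door 3 is available, probability 1; weight (1/3)·1 = 1/3.
If it is behind door 2 (prior 1/3): door 1 is available but not opened, probability 2/7; weight (1/3)·(2/7) = 2/21.
If it is behind door 3 (prior 1/3): the host opened door 3, so this case is ruled out; weight (1/3)·0 = 0.
The weights sum to 3/7.
So P(the car behind door 1 | the host opened door 3) = (1/3) / (3/7) = 7/9.

7/9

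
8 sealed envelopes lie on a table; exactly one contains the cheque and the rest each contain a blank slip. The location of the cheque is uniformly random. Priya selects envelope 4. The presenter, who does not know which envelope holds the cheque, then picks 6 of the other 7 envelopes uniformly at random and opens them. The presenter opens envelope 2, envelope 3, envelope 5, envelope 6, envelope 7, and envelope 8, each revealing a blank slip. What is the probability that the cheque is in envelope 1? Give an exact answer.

1/2

Condition on the true location of the cheque.
If it is in either of envelopes 1 and 4 (prior 1/8 each): the presenter picks exactly this set with probability 1/7 regardless, and none is the prize; weight (1/8)·(1/7) = 1/56 each.
If it is in any of envelopes 2, 3, 5, 6, 7, and 8 (prior 1/8 each): that envelope was opened and seen not to hold the prize — ruled out; weight (1/8)·0 = 0 each.
The weights sum to 1/28.
So P(the cheque in envelope 1 | the presenter opened envelope 2, envelope 3, envelope 5, envelope 6, envelope 7, and envelope 8) = (1/56) / (1/28) = 1/2.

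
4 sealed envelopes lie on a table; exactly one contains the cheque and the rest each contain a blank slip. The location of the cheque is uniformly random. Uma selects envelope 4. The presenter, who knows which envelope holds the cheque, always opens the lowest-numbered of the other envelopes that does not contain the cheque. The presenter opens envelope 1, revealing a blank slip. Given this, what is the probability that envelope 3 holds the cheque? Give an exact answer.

Apply Bayes' rule, conditioning on where the cheque actually is.
If it is in envelope 1 (prior 1/4): the presenter opened envelope 1, so this case is ruled out; weight (1/4)·0 = 0.
If it is in any of envelopes 2, 3, and 4 (prior 1/4 each): envelope 1 is the lowest-numbered option available, probability 1; weight (1/4)·1 = 1/4 each.
The weights sum to 3/4.
So P(the cheque in envelope 3 | the presenter opened envelope 1) = (1/4) / (3/4) = 1/3.

1/3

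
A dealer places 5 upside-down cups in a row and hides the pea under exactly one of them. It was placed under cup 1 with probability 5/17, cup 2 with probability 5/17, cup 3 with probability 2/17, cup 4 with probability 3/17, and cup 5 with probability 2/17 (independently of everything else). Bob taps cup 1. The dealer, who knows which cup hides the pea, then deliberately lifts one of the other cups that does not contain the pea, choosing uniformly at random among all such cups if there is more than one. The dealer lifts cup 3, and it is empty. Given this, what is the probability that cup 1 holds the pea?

3/11

Condition on the true location of the pea.
If it is under cup 1 (prior 5/17): the dealer has 4 equally likely choices, so probability 1/4; weight (5/17)·(1/4) = 5/68.
If it is under cup 2 (prior 5/17): the dealer has 3 equally likely choices, so probability 1/3; weight (5/17)·(1/3) = 5/51.
If it is under cup 3 (prior 2/17): the dealer opened cup 3, so this case is ruled out; weight (2/17)·0 = 0.
If it is under cup 4 (prior 3/17): the dealer has 3 equally likely choices, so probability 1/3; weight (3/17)·(1/3) = 1/17.
If it is under cup 5 (prior 2/17): the dealer has 3 equally likely choices, so probability 1/3; weight (2/17)·(1/3) = 2/51.
The weights sum to 55/204.
So P(the pea under cup 1 | the dealer opened cup 3) = (5/68) / (55/204) = 3/11.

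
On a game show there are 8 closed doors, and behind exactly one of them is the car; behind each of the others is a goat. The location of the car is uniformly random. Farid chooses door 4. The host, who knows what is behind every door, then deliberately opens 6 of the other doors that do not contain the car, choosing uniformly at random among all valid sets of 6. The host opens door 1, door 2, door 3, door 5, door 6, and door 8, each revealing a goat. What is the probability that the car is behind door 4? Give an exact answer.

Apply Bayes' rule, conditioning on where the car actually is.
If it is behind any of doors 1, 2, 3, 5, 6, and 8 (prior 1/8 each): that door was opened and seen not to hold the prize — ruled out; weight (1/8)·0 = 0 each.
If it is behind door 4 (prior 1/8): the host has 7 equally likely choices, so probability 1/7; weight (1/8)·(1/7) = 1/56.
If it is behind door 7 (prior 1/8): the host has no choice, probability 1; weight (1/8)·1 = 1/8.
The weights sum to 1/7.
So P(the car behind door 4 | the host opened door 1, door 2, door 3, door 5, door 6, and door 8) = (1/56) / (1/7) = 1/8.

1/8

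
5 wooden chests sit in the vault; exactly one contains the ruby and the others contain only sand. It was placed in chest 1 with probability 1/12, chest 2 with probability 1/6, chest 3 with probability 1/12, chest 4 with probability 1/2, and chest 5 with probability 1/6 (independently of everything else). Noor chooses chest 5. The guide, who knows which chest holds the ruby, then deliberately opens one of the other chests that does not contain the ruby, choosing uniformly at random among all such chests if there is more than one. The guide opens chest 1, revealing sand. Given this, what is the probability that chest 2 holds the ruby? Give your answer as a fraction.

Consider each possible location of the ruby in turn.
If it is in chest 1 (prior 1/12): the guide opened chest 1, so this case is ruled out; weight (1/12)·0 = 0.
If it is in chest 2 (prior 1/6): the guide has 3 equally likely choices, so probability 1/3; weight (1/6)·(1/3) = 1/18.
If it is in chest 3 (prior 1/12): the guide has 3 equally likely choices, so probability 1/3; weight (1/12)·(1/3) = 1/36.
If it is in chest 4 (prior 1/2): the guide has 3 equally likely choices, so probability 1/3; weight (1/2)·(1/3) = 1/6.
If it is in chest 5 (prior 1/6): the guide has 4 equally likely choices, so probability 1/4; weight (1/6)·(1/4) = 1/24.
The weights sum to 7/24.
So P(the ruby in chest 2 | the guide opened chest 1) = (1/18) / (7/24) = 4/21.

4/21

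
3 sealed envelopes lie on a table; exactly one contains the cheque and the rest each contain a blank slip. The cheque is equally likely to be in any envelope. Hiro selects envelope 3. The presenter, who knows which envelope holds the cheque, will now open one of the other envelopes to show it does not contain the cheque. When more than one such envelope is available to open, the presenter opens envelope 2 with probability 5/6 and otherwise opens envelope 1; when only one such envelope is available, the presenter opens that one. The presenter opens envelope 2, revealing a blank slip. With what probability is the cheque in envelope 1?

Condition on the true location of the cheque.
If it is in envelope 1 (prior 1/3): only envelope 2 is available, probability 1; weight (1/3)·1 = 1/3.
If it is in envelope 2 (prior 1/3): the presenter opened envelope 2, so this case is ruled out; weight (1/3)·0 = 0.
If it is in envelope 3 (prior 1/3): envelope 2 is available, opened with probability 5/6; weight (1/3)·(5/6) = 5/18.
The weights sum to 11/18.
So P(the cheque in envelope 1 | the presenter opened envelope 2) = (1/3) / (11/18) = 6/11.

6/11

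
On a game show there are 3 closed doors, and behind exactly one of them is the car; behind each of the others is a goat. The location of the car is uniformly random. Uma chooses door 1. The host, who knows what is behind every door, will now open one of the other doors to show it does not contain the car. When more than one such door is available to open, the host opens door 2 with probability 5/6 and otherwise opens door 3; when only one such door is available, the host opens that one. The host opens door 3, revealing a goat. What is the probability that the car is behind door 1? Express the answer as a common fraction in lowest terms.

Consider each possible location of the car in turn.
If it is behind door 1 (prior 1/3): door 2 is available but not opened, probability 1/6; weight (1/3)·(1/6) = 1/18.
If it is behind door 2 (prior 1/3): only door 3 is available, probability 1; weight (1/3)·1 = 1/3.
If it is behind door 3 (prior 1/3): the host opened door 3, so this case is ruled out; weight (1/3)·0 = 0.
The weights sum to 7/18.
So P(the car behind door 1 | the host opened door 3) = (1/18) / (7/18) = 1/7.

1/7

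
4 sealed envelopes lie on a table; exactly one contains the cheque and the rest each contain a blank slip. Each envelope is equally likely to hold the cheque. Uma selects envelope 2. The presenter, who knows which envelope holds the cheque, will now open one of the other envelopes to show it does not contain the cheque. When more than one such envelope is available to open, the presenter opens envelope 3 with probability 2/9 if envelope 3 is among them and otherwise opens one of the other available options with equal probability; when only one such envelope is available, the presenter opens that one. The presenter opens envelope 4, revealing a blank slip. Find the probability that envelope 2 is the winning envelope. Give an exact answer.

7/30

Consider each possible location of the cheque in turn.
If it is in envelope 1 (prior 1/4): envelope 3 is available but not opened, probability 7/9; weight (1/4)·(7/9) = 7/36.
If it is in envelope 2 (prior 1/4): envelope 3 is available but not opened; envelope 4 gets probability (1 − 2/9)/2 = 7/18; weight (1/4)·(7/18) = 7/72.
If it is in envelope 3 (prior 1/4): envelope 3 holds the prize so is unavailable; the presenter chooses uniformly among the 2 others, probability 1/2; weight (1/4)·(1/2) = 1/8.
If it is in envelope 4 (prior 1/4): the presenter opened envelope 4, so this case is ruled out; weight (1/4)·0 = 0.
The weights sum to 5/12.
So P(the cheque in envelope 2 | the presenter opened envelope 4) = (7/72) / (5/12) = 7/30.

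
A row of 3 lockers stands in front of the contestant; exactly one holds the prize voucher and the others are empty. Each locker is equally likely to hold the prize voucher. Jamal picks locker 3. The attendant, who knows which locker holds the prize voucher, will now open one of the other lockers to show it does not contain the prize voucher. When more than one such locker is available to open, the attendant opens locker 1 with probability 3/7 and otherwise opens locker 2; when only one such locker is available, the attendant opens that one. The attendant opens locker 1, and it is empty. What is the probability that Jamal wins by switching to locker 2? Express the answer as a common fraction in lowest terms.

7/10

Condition on the true location of the prize voucher.
If it is in locker 1 (prior 1/3): the attendant opened locker 1, so this case is ruled out; weight (1/3)·0 = 0.
If it is in locker 2 (prior 1/3): only locker 1 is available, probability 1; weight (1/3)·1 = 1/3.
If it is in locker 3 (prior 1/3): locker 1 is available, opened with probability 3/7; weight (1/3)·(3/7) = 1/7.
The weights sum to 10/21.
So P(the prize voucher in locker 2 | the attendant opened locker 1) = (1/3) / (10/21) = 7/10.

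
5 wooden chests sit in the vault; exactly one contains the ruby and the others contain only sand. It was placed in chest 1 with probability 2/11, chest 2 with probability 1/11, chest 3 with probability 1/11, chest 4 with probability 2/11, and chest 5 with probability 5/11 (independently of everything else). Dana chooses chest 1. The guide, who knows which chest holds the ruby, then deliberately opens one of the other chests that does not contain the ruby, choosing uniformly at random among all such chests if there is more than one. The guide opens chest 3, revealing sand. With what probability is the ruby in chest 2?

2/19

Consider each possible location of the ruby in turn.
If it is in chest 1 (prior 2/11): the guide has 4 equally likely choices, so probability 1/4; weight (2/11)·(1/4) = 1/22.
If it is in chest 2 (prior 1/11): the guide has 3 equally likely choices, so probability 1/3; weight (1/11)·(1/3) = 1/33.
If it is in chest 3 (prior 1/11): the guide opened chest 3, so this case is ruled out; weight (1/11)·0 = 0.
If it is in chest 4 (prior 2/11): the guide has 3 equally likely choices, so probability 1/3; weight (2/11)·(1/3) = 2/33.
If it is in chest 5 (prior 5/11): the guide has 3 equally likely choices, so probability 1/3; weight (5/11)·(1/3) = 5/33.
The weights sum to 19/66.
So P(the ruby in chest 2 | the guide opened chest 3) = (1/33) / (19/66) = 2/19.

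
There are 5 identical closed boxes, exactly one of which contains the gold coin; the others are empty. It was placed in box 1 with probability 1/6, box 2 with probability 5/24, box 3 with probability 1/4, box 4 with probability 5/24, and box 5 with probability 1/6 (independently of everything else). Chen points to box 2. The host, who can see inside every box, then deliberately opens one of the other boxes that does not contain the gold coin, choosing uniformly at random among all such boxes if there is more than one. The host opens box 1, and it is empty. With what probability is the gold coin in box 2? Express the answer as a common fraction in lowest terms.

1/5

Condition on the true location of the gold coin.
If it is in box 1 (prior 1/6): the host opened box 1, so this case is ruled out; weight (1/6)·0 = 0.
If it is in box 2 (prior 5/24): the host has 4 equally likely choices, so probability 1/4; weight (5/24)·(1/4) = 5/96.
If it is in box 3 (prior 1/4): the host has 3 equally likely choices, so probability 1/3; weight (1/4)·(1/3) = 1/12.
If it is in box 4 (prior 5/24): the host has 3 equally likely choices, so probability 1/3; weight (5/24)·(1/3) = 5/72.
If it is in box 5 (prior 1/6): the host has 3 equally likely choices, so probability 1/3; weight (1/6)·(1/3) = 1/18.
The weights sum to 25/96.
So P(the gold coin in box 2 | the host opened box 1) = (5/96) / (25/96) = 1/5.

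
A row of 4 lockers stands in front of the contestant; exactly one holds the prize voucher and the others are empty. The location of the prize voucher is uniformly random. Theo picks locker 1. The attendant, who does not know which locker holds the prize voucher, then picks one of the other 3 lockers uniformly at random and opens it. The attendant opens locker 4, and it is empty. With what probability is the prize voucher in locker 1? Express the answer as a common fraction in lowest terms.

1/3

Because the attendant chose which locker to open without knowing where the prize voucher is, the choice is independent of the prize location. Learning that locker 4 does not hold the prize voucher simply rules out that one location and leaves the remaining 3 lockers still equally likely by symmetry.
So P(the prize voucher in locker 1) = 1/3.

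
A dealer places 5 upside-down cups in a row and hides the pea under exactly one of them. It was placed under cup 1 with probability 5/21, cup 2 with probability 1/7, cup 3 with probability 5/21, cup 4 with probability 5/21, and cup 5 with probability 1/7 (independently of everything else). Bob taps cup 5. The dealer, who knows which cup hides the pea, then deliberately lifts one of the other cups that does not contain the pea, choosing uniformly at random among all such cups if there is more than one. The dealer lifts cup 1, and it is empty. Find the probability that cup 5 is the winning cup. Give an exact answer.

9/61

Condition on the true location of the pea.
If it is under cup 1 (prior 5/21): the dealer opened cup 1, so this case is ruled out; weight (5/21)·0 = 0.
If it is under cup 2 (prior 1/7): the dealer has 3 equally likely choices, so probability 1/3; weight (1/7)·(1/3) = 1/21.
If it is under either of cups 3 and 4 (prior 5/21 each): the dealer has 3 equally likely choices, so probability 1/3; weight (5/21)·(1/3) = 5/63 each.
If it is under cup 5 (prior 1/7): the dealer has 4 equally likely choices, so probability 1/4; weight (1/7)·(1/4) = 1/28.
The weights sum to 61/252.
So P(the pea under cup 5 | the dealer opened cup 1) = (1/28) / (61/252) = 9/61.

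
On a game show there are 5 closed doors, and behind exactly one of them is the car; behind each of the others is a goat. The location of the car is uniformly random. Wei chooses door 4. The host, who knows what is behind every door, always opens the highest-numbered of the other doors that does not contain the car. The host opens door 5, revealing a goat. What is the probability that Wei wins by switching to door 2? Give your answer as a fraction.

Apply Bayes' rule, conditioning on where the car actually is.
If it is behind any of doors 1, 2, 3, and 4 (prior 1/5 each): door 5 is the highest-numbered option available, probability 1; weight (1/5)·1 = 1/5 each.
If it is behind door 5 (prior 1/5): the host opened door 5, so this case is ruled out; weight (1/5)·0 = 0.
The weights sum to 4/5.
So P(the car behind door 2 | the host opened door 5) = (1/5) / (4/5) = 1/4.

1/4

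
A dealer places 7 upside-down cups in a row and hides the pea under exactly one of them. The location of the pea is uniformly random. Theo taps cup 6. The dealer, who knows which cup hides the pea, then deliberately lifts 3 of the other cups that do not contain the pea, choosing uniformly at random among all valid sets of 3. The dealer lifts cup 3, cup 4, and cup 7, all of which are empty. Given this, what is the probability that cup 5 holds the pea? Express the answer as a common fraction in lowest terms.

Consider each possible location of the pea in turn.
If it is under any of cups 1, 2, and 5 (prior 1/7 each): the dealer has 10 equally likely choices, so probability 1/10; weight (1/7)·(1/10) = 1/70 each.
If it is under any of cups 3, 4, and 7 (prior 1/7 each): that cup was opened and seen not to hold the prize — ruled out; weight (1/7)·0 = 0 each.
If it is under cup 6 (prior 1/7): the dealer has 20 equally likely choices, so probability 1/20; weight (1/7)·(1/20) = 1/140.
The weights sum to 1/20.
So P(the pea under cup 5 | the dealer opened cup 3, cup 4, and cup 7) = (1/70) / (1/20) = 2/7.

2/7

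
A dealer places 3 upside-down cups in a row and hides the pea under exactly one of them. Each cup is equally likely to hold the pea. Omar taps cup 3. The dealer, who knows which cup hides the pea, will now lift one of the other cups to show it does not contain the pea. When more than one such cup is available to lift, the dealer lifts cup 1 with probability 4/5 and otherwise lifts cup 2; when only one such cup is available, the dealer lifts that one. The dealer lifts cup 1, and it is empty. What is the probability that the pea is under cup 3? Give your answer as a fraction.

4/9

Consider each possible location of the pea in turn.
If it is under cup 1 (prior 1/3): the dealer opened cup 1, so this case is ruled out; weight (1/3)·0 = 0.
If it is under cup 2 (prior 1/3): only cup 1 is available, probability 1; weight (1/3)·1 = 1/3.
If it is under cup 3 (prior 1/3): cup 1 is available, opened with probability 4/5; weight (1/3)·(4/5) = 4/15.
The weights sum to 3/5.
So P(the pea under cup 3 | the dealer opened cup 1) = (4/15) / (3/5) = 4/9.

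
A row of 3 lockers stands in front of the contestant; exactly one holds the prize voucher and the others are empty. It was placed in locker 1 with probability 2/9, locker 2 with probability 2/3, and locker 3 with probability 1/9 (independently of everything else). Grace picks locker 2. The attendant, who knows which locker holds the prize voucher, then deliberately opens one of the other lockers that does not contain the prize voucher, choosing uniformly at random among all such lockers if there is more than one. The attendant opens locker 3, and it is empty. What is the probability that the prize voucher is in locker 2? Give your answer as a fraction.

Consider each possible location of the prize voucher in turn.
If it is in locker 1 (prior 2/9): the attendant has no choice, probability 1; weight (2/9)·1 = 2/9.
If it is in locker 2 (prior 2/3): the attendant has 2 equally likely choices, so probability 1/2; weight (2/3)·(1/2) = 1/3.
If it is in locker 3 (prior 1/9): the attendant opened locker 3, so this case is ruled out; weight (1/9)·0 = 0.
The weights sum to 5/9.
So P(the prize voucher in locker 2 | the attendant opened locker 3) = (1/3) / (5/9) = 3/5.

3/5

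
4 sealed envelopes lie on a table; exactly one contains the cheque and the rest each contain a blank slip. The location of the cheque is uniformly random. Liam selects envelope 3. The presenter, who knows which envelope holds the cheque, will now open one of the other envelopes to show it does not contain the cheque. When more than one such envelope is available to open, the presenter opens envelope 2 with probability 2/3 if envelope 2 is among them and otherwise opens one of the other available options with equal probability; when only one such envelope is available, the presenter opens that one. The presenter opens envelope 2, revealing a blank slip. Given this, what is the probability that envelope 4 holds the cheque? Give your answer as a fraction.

Condition on the true location of the cheque.
If it is in any of envelopes 1, 3, and 4 (prior 1/4 each): envelope 2 is available, opened with probability 2/3; weight (1/4)·(2/3) = 1/6 each.
If it is in envelope 2 (prior 1/4): the presenter opened envelope 2, so this case is ruled out; weight (1/4)·0 = 0.
The weights sum to 1/2.
So P(the cheque in envelope 4 | the presenter opened envelope 2) = (1/6) / (1/2) = 1/3.

1/3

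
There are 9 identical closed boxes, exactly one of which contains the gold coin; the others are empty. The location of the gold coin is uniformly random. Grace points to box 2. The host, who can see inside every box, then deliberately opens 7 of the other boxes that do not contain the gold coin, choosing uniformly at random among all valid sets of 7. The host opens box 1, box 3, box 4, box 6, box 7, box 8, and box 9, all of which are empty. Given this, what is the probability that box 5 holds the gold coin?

8/9

Condition on the true location of the gold coin.
If it is in any of boxes 1, 3, 4, 6, 7, 8, and 9 (prior 1/9 each): that box was opened and seen not to hold the prize — ruled out; weight (1/9)·0 = 0 each.
If it is in box 2 (prior 1/9): the host has 8 equally likely choices, so probability 1/8; weight (1/9)·(1/8) = 1/72.
If it is in box 5 (prior 1/9): the host has no choice, probability 1; weight (1/9)·1 = 1/9.
The weights sum to 1/8.
So P(the gold coin in box 5 | the host opened box 1, box 3, box 4, box 6, box 7, box 8, and box 9) = (1/9) / (1/8) = 8/9.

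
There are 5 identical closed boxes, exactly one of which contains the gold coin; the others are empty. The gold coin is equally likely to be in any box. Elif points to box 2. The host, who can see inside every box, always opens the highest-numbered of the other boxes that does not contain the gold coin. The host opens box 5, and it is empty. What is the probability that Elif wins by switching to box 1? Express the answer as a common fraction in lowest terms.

1/4

Apply Bayes' rule, conditioning on where the gold coin actually is.
If it is in any of boxes 1, 2, 3, and 4 (prior 1/5 each): box 5 is the highest-numbered option available, probability 1; weight (1/5)·1 = 1/5 each.
If it is in box 5 (prior 1/5): the host opened box 5, so this case is ruled out; weight (1/5)·0 = 0.
The weights sum to 4/5.
So P(the gold coin in box 1 | the host opened box 5) = (1/5) / (4/5) = 1/4.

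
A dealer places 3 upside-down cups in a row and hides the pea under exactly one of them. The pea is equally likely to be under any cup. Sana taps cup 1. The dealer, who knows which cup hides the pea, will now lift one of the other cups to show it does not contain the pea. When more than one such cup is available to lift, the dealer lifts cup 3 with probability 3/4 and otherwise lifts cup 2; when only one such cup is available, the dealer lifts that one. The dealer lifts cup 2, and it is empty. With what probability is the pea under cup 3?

4/5

Condition on the true location of the pea.
If it is under cup 1 (prior 1/3): cup 3 is available but not opened, probability 1/4; weight (1/3)·(1/4) = 1/12.
If it is under cup 2 (prior 1/3): the dealer opened cup 2, so this case is ruled out; weight (1/3)·0 = 0.
If it is under cup 3 (prior 1/3): only cup 2 is available, probability 1; weight (1/3)·1 = 1/3.
The weights sum to 5/12.
So P(the pea under cup 3 | the dealer opened cup 2) = (1/3) / (5/12) = 4/5.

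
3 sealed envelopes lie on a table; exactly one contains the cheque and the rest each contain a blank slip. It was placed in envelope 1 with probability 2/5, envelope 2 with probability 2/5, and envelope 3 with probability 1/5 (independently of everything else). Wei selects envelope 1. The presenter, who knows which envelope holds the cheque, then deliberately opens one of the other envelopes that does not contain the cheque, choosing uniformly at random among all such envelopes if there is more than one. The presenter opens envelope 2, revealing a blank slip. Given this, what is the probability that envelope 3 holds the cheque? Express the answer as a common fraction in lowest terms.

1/2

Condition on the true location of the cheque.
If it is in envelope 1 (prior 2/5): the presenter has 2 equally likely choices, so probability 1/2; weight (2/5)·(1/2) = 1/5.
If it is in envelope 2 (prior 2/5): the presenter opened envelope 2, so this case is ruled out; weight (2/5)·0 = 0.
If it is in envelope 3 (prior 1/5): the presenter has no choice, probability 1; weight (1/5)·1 = 1/5.
The weights sum to 2/5.
So P(the cheque in envelope 3 | the presenter opened envelope 2) = (1/5) / (2/5) = 1/2.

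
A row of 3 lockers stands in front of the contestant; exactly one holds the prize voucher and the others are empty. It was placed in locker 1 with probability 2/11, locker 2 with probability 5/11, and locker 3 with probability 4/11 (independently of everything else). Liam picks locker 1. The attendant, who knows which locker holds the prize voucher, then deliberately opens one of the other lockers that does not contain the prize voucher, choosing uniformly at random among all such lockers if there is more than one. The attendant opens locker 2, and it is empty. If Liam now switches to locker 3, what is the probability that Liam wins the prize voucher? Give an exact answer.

Apply Bayes' rule, conditioning on where the prize voucher actually is.
If it is in locker 1 (prior 2/11): the attendant has 2 equally likely choices, so probability 1/2; weight (2/11)·(1/2) = 1/11.
If it is in locker 2 (prior 5/11): the attendant opened locker 2, so this case is ruled out; weight (5/11)·0 = 0.
If it is in locker 3 (prior 4/11): the attendant has no choice, probability 1; weight (4/11)·1 = 4/11.
The weights sum to 5/11.
So P(the prize voucher in locker 3 | the attendant opened locker 2) = (4/11) / (5/11) = 4/5.

4/5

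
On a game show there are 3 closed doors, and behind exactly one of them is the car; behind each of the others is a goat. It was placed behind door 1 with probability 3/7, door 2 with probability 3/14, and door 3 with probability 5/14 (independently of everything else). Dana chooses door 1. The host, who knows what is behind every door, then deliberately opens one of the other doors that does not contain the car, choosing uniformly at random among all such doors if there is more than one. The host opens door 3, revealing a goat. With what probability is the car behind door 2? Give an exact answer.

1/2

Condition on the true location of the car.
If it is behind door 1 (prior 3/7): the host has 2 equally likely choices, so probability 1/2; weight (3/7)·(1/2) = 3/14.
If it is behind door 2 (prior 3/14): the host has no choice, probability 1; weight (3/14)·1 = 3/14.
If it is behind door 3 (prior 5/14): the host opened door 3, so this case is ruled out; weight (5/14)·0 = 0.
The weights sum to 3/7.
So P(the car behind door 2 | the host opened door 3) = (3/14) / (3/7) = 1/2.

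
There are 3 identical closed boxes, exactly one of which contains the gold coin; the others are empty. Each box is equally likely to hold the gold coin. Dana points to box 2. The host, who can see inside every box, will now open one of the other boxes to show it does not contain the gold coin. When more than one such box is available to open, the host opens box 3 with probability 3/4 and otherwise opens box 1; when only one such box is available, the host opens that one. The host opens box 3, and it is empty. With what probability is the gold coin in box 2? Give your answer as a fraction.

Consider each possible location of the gold coin in turn.
If it is in box 1 (prior 1/3): only box 3 is available, probability 1; weight (1/3)·1 = 1/3.
If it is in box 2 (prior 1/3): box 3 is available, opened with probability 3/4; weight (1/3)·(3/4) = 1/4.
If it is in box 3 (prior 1/3): the host opened box 3, so this case is ruled out; weight (1/3)·0 = 0.
The weights sum to 7/12.
So P(the gold coin in box 2 | the host opened box 3) = (1/4) / (7/12) = 3/7.

3/7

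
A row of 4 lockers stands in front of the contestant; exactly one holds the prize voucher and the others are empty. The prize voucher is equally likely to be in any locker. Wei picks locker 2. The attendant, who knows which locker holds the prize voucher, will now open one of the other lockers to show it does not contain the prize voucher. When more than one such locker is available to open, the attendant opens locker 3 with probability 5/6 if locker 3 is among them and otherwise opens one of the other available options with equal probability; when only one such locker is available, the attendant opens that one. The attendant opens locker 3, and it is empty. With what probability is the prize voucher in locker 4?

1/3

Apply Bayes' rule, conditioning on where the prize voucher actually is.
If it is in any of lockers 1, 2, and 4 (prior 1/4 each): locker 3 is available, opened with probability 5/6; weight (1/4)·(5/6) = 5/24 each.
If it is in locker 3 (prior 1/4): the attendant opened locker 3, so this case is ruled out; weight (1/4)·0 = 0.
The weights sum to 5/8.
So P(the prize voucher in locker 4 | the attendant opened locker 3) = (5/24) / (5/8) = 1/3.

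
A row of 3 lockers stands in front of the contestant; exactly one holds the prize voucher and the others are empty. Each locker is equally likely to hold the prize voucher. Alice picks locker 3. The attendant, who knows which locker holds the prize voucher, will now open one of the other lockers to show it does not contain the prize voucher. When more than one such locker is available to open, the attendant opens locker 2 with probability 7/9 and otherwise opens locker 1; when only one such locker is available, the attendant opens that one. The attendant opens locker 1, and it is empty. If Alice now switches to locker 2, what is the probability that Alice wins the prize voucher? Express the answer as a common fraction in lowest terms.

Apply Bayes' rule, conditioning on where the prize voucher actually is.
If it is in locker 1 (prior 1/3): the attendant opened locker 1, so this case is ruled out; weight (1/3)·0 = 0.
If it is in locker 2 (prior 1/3): only locker 1 is available, probability 1; weight (1/3)·1 = 1/3.
If it is in locker 3 (prior 1/3): locker 2 is available but not opened, probability 2/9; weight (1/3)·(2/9) = 2/27.
The weights sum to 11/27.
So P(the prize voucher in locker 2 | the attendant opened locker 1) = (1/3) / (11/27) = 9/11.

9/11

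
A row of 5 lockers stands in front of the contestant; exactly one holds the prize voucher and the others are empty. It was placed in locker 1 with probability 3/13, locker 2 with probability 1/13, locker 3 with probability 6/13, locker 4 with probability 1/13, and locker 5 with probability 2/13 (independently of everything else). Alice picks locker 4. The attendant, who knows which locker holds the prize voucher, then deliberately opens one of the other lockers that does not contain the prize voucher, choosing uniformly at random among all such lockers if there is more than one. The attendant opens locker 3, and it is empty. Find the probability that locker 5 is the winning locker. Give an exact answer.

8/27

Condition on the true location of the prize voucher.
If it is in locker 1 (prior 3/13): the attendant has 3 equally likely choices, so probability 1/3; weight (3/13)·(1/3) = 1/13.
If it is in locker 2 (prior 1/13): the attendant has 3 equally likely choices, so probability 1/3; weight (1/13)·(1/3) = 1/39.
If it is in locker 3 (prior 6/13): the attendant opened locker 3, so this case is ruled out; weight (6/13)·0 = 0.
If it is in locker 4 (prior 1/13): the attendant has 4 equally likely choices, so probability 1/4; weight (1/13)·(1/4) = 1/52.
If it is in locker 5 (prior 2/13): the attendant has 3 equally likely choices, so probability 1/3; weight (2/13)·(1/3) = 2/39.
The weights sum to 9/52.
So P(the prize voucher in locker 5 | the attendant opened locker 3) = (2/39) / (9/52) = 8/27.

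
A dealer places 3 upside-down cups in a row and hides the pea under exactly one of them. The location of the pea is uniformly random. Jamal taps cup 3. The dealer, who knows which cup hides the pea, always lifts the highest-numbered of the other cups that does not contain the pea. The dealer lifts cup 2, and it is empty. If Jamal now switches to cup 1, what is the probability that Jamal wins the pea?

Condition on the true location of the pea.
If it is under either of cups 1 and 3 (prior 1/3 each): cup 2 is the highest-numbered option available, probability 1; weight (1/3)·1 = 1/3 each.
If it is under cup 2 (prior 1/3): the dealer opened cup 2, so this case is ruled out; weight (1/3)·0 = 0.
The weights sum to 2/3.
So P(the pea under cup 1 | the dealer opened cup 2) = (1/3) / (2/3) = 1/2.

1/2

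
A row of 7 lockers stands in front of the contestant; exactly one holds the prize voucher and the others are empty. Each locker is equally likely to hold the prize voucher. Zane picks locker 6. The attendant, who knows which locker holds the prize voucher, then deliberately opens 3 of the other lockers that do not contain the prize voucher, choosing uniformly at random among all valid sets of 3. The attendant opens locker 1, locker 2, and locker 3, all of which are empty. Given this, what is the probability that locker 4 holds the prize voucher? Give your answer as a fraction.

Consider each possible location of the prize voucher in turn.
If it is in any of lockers 1, 2, and 3 (prior 1/7 each): that locker was opened and seen not to hold the prize — ruled out; weight (1/7)·0 = 0 each.
If it is in any of lockers 4, 5, and 7 (prior 1/7 each): the attendant has 10 equally likely choices, so probability 1/10; weight (1/7)·(1/10) = 1/70 each.
If it is in locker 6 (prior 1/7): the attendant has 20 equally likely choices, so probability 1/20; weight (1/7)·(1/20) = 1/140.
The weights sum to 1/20.
So P(the prize voucher in locker 4 | the attendant opened locker 1, locker 2, and locker 3) = (1/70) / (1/20) = 2/7.

2/7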